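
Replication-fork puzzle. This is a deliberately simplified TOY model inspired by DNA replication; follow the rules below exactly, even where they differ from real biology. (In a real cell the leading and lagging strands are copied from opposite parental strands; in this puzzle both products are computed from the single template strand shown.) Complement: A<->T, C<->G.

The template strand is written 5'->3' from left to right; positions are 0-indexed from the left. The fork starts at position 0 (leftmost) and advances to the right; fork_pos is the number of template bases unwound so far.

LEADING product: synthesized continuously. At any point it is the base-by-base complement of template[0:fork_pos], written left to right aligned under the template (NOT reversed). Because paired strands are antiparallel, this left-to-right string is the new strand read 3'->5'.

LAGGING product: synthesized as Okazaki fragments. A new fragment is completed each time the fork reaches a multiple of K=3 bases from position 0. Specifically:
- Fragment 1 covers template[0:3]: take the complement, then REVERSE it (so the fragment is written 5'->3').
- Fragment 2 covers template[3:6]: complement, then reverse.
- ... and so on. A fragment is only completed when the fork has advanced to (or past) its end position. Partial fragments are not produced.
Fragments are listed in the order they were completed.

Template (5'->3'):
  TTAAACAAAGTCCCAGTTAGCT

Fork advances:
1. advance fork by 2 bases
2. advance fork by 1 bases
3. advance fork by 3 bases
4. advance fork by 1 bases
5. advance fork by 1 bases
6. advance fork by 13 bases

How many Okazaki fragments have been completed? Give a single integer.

Answer: 7

Derivation:
Step 1: advance 2 -> fork_pos = 0 + 2 = 2. Next multiple of 3 is 3 (not reached); still 0 fragment(s).
Step 2: advance 1 -> fork_pos = 2 + 1 = 3. Reached multiple(s) of 3: 3 -> fragment 1 completed (1 total).
Step 3: advance 3 -> fork_pos = 3 + 3 = 6. Reached multiple(s) of 3: 6 -> fragment 2 completed (2 total).
Step 4: advance 1 -> fork_pos = 6 + 1 = 7. Next multiple of 3 is 9 (not reached); still 2 fragment(s).
Step 5: advance 1 -> fork_pos = 7 + 1 = 8. Next multiple of 3 is 9 (not reached); still 2 fragment(s).
Step 6: advance 13 -> fork_pos = 8 + 13 = 21. Reached multiple(s) of 3: 9, 12, 15, 18, 21 -> fragments 3-7 completed (7 total).
Check: final fork_pos = 21; the multiples of 3 that are <= 21 are 3..21 -> 21 // 3 = 7 completed fragment(s).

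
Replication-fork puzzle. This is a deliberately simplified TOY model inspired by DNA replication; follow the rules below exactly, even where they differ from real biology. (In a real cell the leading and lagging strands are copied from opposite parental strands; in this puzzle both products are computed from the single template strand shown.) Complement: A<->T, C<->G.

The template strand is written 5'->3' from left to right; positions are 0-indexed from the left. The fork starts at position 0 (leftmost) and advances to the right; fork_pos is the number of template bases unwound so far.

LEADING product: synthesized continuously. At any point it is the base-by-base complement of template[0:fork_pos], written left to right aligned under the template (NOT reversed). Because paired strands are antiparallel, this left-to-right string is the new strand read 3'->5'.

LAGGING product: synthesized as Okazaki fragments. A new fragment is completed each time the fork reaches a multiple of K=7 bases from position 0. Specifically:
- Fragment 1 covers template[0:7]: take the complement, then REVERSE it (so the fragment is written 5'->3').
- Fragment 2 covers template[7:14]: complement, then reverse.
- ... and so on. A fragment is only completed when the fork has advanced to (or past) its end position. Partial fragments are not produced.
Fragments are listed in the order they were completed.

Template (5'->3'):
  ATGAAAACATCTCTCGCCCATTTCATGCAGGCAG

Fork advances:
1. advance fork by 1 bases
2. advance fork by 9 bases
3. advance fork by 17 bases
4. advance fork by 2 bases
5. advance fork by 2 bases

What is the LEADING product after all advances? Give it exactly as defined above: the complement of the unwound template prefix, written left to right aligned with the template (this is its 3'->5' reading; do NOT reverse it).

Step 1: advance 1 -> fork_pos = 0 + 1 = 1.
Step 2: advance 9 -> fork_pos = 1 + 9 = 10.
Step 3: advance 17 -> fork_pos = 10 + 17 = 27.
Step 4: advance 2 -> fork_pos = 27 + 2 = 29.
Step 5: advance 2 -> fork_pos = 29 + 2 = 31.
Unwound prefix: template[0:31] = ATGAAAACATCTCTCGCCCATTTCATGCAGG
Complement it base by base (A<->T, C<->G), keeping left-to-right order:
  [0:5] ATGAA -> TACTT
  [5:10] AACAT -> TTGTA
  [10:15] CTCTC -> GAGAG
  [15:20] GCCCA -> CGGGT
  [20:25] TTTCA -> AAAGT
  [25:30] TGCAG -> ACGTC
  [30:31] G -> C
Concatenate: TACTTTTGTAGAGAGCGGGTAAAGTACGTCC (length 31; written aligned with the template, i.e. 3'->5').

Answer: TACTTTTGTAGAGAGCGGGTAAAGTACGTCC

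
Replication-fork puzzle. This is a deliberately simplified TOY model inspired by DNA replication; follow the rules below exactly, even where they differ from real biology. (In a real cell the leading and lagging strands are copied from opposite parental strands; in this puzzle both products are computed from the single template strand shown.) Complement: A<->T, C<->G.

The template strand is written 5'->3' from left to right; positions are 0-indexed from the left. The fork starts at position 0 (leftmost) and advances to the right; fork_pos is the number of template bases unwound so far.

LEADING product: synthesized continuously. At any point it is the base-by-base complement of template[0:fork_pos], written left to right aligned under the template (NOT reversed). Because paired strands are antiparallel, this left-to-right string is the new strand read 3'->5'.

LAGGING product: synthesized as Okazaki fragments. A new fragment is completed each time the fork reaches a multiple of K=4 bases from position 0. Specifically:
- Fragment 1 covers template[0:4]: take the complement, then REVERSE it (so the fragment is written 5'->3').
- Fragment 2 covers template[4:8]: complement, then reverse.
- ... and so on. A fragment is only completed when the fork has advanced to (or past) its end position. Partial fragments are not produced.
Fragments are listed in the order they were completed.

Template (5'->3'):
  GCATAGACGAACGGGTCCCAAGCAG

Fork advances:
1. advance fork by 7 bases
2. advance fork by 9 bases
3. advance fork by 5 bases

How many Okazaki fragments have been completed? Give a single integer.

Step 1: advance 7 -> fork_pos = 0 + 7 = 7. Reached multiple(s) of 4: 4 -> fragment 1 completed (1 total).
Step 2: advance 9 -> fork_pos = 7 + 9 = 16. Reached multiple(s) of 4: 8, 12, 16 -> fragments 2-4 completed (4 total).
Step 3: advance 5 -> fork_pos = 16 + 5 = 21. Reached multiple(s) of 4: 20 -> fragment 5 completed (5 total).
Check: final fork_pos = 21; the multiples of 4 that are <= 21 are 4..20 -> 21 // 4 = 5 completed fragment(s).

Answer: 5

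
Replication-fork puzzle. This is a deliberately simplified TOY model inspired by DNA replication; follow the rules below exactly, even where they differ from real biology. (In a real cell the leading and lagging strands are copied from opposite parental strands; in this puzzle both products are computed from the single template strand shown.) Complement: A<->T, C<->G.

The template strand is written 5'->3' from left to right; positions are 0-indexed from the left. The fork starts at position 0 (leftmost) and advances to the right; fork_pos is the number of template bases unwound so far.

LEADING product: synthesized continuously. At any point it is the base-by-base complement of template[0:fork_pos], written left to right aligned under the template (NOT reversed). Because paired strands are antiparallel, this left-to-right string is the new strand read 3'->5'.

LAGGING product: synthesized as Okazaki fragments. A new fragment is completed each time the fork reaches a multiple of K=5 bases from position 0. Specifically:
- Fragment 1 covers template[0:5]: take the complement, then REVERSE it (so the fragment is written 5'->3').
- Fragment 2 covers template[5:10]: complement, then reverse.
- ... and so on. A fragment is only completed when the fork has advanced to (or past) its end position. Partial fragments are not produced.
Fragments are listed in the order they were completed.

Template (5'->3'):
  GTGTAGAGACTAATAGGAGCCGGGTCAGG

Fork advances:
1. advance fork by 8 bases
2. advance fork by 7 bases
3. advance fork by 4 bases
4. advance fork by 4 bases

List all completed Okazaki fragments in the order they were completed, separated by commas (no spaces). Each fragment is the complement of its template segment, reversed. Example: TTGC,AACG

Step 1: advance 8 -> fork_pos = 0 + 8 = 8. Reached multiple(s) of 5: 5 -> fragment 1 completed (1 total).
Step 2: advance 7 -> fork_pos = 8 + 7 = 15. Reached multiple(s) of 5: 10, 15 -> fragments 2-3 completed (3 total).
Step 3: advance 4 -> fork_pos = 15 + 4 = 19. Next multiple of 5 is 20 (not reached); still 3 fragment(s).
Step 4: advance 4 -> fork_pos = 19 + 4 = 23. Reached multiple(s) of 5: 20 -> fragment 4 completed (4 total).
Final fork_pos = 23, so 4 fragment(s) are complete. Build each: template segment -> complement -> reverse.
Fragment 1: template[0:5] = GTGTA -> complement CACAT -> reversed TACAC
Fragment 2: template[5:10] = GAGAC -> complement CTCTG -> reversed GTCTC
Fragment 3: template[10:15] = TAATA -> complement ATTAT -> reversed TATTA
Fragment 4: template[15:20] = GGAGC -> complement CCTCG -> reversed GCTCC

Answer: TACAC,GTCTC,TATTA,GCTCC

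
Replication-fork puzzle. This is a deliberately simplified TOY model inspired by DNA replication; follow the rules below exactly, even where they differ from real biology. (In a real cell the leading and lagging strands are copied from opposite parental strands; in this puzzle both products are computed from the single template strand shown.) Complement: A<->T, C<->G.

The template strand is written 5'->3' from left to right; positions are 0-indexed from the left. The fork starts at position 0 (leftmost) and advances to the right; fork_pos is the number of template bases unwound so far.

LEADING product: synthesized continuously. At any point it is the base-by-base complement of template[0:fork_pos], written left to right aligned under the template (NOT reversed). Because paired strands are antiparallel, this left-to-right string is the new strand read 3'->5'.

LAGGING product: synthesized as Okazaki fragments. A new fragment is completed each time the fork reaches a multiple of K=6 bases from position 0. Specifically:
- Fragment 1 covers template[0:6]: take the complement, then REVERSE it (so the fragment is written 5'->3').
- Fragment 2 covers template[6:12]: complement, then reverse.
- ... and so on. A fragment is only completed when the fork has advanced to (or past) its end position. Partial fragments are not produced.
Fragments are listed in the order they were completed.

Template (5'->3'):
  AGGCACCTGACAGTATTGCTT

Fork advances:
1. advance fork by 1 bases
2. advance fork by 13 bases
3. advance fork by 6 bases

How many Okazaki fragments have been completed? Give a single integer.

Step 1: advance 1 -> fork_pos = 0 + 1 = 1. Next multiple of 6 is 6 (not reached); still 0 fragment(s).
Step 2: advance 13 -> fork_pos = 1 + 13 = 14. Reached multiple(s) of 6: 6, 12 -> fragments 1-2 completed (2 total).
Step 3: advance 6 -> fork_pos = 14 + 6 = 20. Reached multiple(s) of 6: 18 -> fragment 3 completed (3 total).
Check: final fork_pos = 20; the multiples of 6 that are <= 20 are 6..18 -> 20 // 6 = 3 completed fragment(s).

Answer: 3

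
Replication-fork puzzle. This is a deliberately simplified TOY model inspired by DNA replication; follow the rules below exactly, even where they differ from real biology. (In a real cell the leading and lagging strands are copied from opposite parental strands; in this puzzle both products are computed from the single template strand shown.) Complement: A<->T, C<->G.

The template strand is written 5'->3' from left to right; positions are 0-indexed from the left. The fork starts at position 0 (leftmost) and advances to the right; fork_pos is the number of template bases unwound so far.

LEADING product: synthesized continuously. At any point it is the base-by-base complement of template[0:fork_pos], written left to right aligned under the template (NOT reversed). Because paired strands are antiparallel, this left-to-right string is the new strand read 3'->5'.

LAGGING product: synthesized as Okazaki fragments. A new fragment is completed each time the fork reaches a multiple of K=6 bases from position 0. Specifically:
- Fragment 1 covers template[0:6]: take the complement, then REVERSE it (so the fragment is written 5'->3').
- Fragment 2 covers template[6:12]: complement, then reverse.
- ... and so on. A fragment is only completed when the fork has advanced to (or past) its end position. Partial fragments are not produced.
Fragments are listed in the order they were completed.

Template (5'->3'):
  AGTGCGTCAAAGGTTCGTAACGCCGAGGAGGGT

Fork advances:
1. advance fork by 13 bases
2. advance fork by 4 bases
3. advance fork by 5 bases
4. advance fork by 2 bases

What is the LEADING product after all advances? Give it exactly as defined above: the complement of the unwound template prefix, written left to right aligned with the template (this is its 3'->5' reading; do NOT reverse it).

Answer: TCACGCAGTTTCCAAGCATTGCGG

Derivation:
Step 1: advance 13 -> fork_pos = 0 + 13 = 13.
Step 2: advance 4 -> fork_pos = 13 + 4 = 17.
Step 3: advance 5 -> fork_pos = 17 + 5 = 22.
Step 4: advance 2 -> fork_pos = 22 + 2 = 24.
Unwound prefix: template[0:24] = AGTGCGTCAAAGGTTCGTAACGCC
Complement it base by base (A<->T, C<->G), keeping left-to-right order:
  [0:5] AGTGC -> TCACG
  [5:10] GTCAA -> CAGTT
  [10:15] AGGTT -> TCCAA
  [15:20] CGTAA -> GCATT
  [20:24] CGCC -> GCGG
Concatenate: TCACGCAGTTTCCAAGCATTGCGG (length 24; written aligned with the template, i.e. 3'->5').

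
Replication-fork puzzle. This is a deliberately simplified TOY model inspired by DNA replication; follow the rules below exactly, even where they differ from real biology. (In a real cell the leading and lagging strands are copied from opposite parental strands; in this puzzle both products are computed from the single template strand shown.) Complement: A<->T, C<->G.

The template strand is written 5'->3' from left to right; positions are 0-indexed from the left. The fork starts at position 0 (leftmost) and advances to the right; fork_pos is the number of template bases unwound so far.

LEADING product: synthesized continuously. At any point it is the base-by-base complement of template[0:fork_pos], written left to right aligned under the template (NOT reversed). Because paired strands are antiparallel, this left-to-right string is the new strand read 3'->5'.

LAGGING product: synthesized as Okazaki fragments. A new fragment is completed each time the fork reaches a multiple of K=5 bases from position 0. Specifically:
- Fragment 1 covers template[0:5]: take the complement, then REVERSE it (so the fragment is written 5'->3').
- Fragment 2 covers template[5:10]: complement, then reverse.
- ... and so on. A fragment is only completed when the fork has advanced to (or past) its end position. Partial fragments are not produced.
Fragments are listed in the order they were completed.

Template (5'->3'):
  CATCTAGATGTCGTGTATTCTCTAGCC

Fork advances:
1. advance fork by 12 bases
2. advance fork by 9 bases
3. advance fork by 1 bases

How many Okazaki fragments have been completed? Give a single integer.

Step 1: advance 12 -> fork_pos = 0 + 12 = 12. Reached multiple(s) of 5: 5, 10 -> fragments 1-2 completed (2 total).
Step 2: advance 9 -> fork_pos = 12 + 9 = 21. Reached multiple(s) of 5: 15, 20 -> fragments 3-4 completed (4 total).
Step 3: advance 1 -> fork_pos = 21 + 1 = 22. Next multiple of 5 is 25 (not reached); still 4 fragment(s).
Check: final fork_pos = 22; the multiples of 5 that are <= 22 are 5..20 -> 22 // 5 = 4 completed fragment(s).

Answer: 4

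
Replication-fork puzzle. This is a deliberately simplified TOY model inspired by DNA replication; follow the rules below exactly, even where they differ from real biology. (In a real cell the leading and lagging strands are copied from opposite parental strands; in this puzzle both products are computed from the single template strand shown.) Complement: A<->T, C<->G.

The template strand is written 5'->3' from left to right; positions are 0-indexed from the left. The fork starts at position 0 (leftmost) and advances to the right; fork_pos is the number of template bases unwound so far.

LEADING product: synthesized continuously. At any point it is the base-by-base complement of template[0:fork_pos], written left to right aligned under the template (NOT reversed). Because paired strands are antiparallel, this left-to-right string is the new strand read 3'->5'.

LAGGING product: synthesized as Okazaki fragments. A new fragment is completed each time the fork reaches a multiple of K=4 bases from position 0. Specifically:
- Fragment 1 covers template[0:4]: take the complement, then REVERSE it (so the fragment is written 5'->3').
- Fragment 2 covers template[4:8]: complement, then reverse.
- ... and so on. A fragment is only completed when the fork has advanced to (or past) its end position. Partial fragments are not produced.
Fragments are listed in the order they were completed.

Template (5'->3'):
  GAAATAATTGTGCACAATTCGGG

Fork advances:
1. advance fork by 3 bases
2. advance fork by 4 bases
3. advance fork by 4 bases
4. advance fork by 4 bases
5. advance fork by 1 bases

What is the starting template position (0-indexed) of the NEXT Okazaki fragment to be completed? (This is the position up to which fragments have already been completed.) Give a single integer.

Answer: 16

Derivation:
Step 1: advance 3 -> fork_pos = 0 + 3 = 3. Next multiple of 4 is 4 (not reached); still 0 fragment(s).
Step 2: advance 4 -> fork_pos = 3 + 4 = 7. Reached multiple(s) of 4: 4 -> fragment 1 completed (1 total).
Step 3: advance 4 -> fork_pos = 7 + 4 = 11. Reached multiple(s) of 4: 8 -> fragment 2 completed (2 total).
Step 4: advance 4 -> fork_pos = 11 + 4 = 15. Reached multiple(s) of 4: 12 -> fragment 3 completed (3 total).
Step 5: advance 1 -> fork_pos = 15 + 1 = 16. Reached multiple(s) of 4: 16 -> fragment 4 completed (4 total).
4 fragment(s) completed, covering template[0:16] (4 x 4 = 16). The next fragment, fragment 5, covers template[16:20], so it starts at position 16.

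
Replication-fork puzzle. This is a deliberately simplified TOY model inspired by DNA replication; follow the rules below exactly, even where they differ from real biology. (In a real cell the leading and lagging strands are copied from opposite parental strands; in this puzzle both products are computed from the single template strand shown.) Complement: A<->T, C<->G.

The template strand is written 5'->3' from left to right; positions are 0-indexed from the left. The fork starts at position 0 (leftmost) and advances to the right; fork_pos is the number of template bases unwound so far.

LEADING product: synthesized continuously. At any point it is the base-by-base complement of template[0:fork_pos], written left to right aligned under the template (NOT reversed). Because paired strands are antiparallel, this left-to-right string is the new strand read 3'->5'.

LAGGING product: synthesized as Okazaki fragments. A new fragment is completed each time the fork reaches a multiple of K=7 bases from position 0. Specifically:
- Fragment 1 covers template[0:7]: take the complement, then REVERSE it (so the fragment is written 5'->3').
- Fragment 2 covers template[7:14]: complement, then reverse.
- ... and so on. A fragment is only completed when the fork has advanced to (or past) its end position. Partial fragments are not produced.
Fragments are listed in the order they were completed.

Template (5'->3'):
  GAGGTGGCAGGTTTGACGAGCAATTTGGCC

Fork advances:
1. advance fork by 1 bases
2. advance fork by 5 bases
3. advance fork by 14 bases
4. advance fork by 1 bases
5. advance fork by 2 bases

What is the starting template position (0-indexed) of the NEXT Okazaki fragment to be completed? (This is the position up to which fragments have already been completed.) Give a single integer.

Answer: 21

Derivation:
Step 1: advance 1 -> fork_pos = 0 + 1 = 1. Next multiple of 7 is 7 (not reached); still 0 fragment(s).
Step 2: advance 5 -> fork_pos = 1 + 5 = 6. Next multiple of 7 is 7 (not reached); still 0 fragment(s).
Step 3: advance 14 -> fork_pos = 6 + 14 = 20. Reached multiple(s) of 7: 7, 14 -> fragments 1-2 completed (2 total).
Step 4: advance 1 -> fork_pos = 20 + 1 = 21. Reached multiple(s) of 7: 21 -> fragment 3 completed (3 total).
Step 5: advance 2 -> fork_pos = 21 + 2 = 23. Next multiple of 7 is 28 (not reached); still 3 fragment(s).
3 fragment(s) completed, covering template[0:21] (3 x 7 = 21). The next fragment, fragment 4, covers template[21:28], so it starts at position 21.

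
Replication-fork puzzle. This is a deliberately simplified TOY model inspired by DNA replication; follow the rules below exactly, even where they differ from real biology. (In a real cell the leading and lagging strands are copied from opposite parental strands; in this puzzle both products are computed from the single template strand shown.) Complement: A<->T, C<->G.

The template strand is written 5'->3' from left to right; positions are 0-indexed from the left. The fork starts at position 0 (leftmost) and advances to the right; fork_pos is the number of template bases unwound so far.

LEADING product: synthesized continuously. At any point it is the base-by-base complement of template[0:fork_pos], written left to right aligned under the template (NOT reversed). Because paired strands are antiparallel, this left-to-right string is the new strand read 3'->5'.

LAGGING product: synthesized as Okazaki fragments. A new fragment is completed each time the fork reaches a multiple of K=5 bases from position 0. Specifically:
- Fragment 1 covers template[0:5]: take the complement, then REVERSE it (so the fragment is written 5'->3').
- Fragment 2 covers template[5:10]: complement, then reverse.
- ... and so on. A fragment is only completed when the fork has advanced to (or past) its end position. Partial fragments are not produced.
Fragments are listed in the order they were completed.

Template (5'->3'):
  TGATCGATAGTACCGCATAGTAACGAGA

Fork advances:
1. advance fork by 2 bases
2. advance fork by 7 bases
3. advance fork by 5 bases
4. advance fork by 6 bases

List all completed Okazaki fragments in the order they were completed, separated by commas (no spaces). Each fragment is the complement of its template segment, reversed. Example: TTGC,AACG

Step 1: advance 2 -> fork_pos = 0 + 2 = 2. Next multiple of 5 is 5 (not reached); still 0 fragment(s).
Step 2: advance 7 -> fork_pos = 2 + 7 = 9. Reached multiple(s) of 5: 5 -> fragment 1 completed (1 total).
Step 3: advance 5 -> fork_pos = 9 + 5 = 14. Reached multiple(s) of 5: 10 -> fragment 2 completed (2 total).
Step 4: advance 6 -> fork_pos = 14 + 6 = 20. Reached multiple(s) of 5: 15, 20 -> fragments 3-4 completed (4 total).
Final fork_pos = 20, so 4 fragment(s) are complete. Build each: template segment -> complement -> reverse.
Fragment 1: template[0:5] = TGATC -> complement ACTAG -> reversed GATCA
Fragment 2: template[5:10] = GATAG -> complement CTATC -> reversed CTATC
Fragment 3: template[10:15] = TACCG -> complement ATGGC -> reversed CGGTA
Fragment 4: template[15:20] = CATAG -> complement GTATC -> reversed CTATG

Answer: GATCA,CTATC,CGGTA,CTATG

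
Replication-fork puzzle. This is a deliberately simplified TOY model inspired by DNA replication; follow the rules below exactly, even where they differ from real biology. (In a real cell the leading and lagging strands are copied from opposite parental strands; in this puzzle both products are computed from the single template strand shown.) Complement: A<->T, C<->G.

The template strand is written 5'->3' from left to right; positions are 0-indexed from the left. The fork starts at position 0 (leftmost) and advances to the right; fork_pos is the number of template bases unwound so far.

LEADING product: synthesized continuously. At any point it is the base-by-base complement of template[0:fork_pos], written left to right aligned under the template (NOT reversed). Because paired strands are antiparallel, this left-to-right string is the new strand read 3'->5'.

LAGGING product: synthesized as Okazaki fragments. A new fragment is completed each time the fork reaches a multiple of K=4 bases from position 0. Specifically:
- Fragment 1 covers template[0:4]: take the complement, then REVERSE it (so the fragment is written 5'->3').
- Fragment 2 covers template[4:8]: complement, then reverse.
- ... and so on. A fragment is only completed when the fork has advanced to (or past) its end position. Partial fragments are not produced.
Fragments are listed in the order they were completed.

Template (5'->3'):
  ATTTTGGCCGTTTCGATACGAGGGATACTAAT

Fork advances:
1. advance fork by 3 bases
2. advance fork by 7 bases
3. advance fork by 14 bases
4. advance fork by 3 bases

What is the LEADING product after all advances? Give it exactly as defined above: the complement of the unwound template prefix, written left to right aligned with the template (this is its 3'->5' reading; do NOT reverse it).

Answer: TAAAACCGGCAAAGCTATGCTCCCTAT

Derivation:
Step 1: advance 3 -> fork_pos = 0 + 3 = 3.
Step 2: advance 7 -> fork_pos = 3 + 7 = 10.
Step 3: advance 14 -> fork_pos = 10 + 14 = 24.
Step 4: advance 3 -> fork_pos = 24 + 3 = 27.
Unwound prefix: template[0:27] = ATTTTGGCCGTTTCGATACGAGGGATA
Complement it base by base (A<->T, C<->G), keeping left-to-right order:
  [0:5] ATTTT -> TAAAA
  [5:10] GGCCG -> CCGGC
  [10:15] TTTCG -> AAAGC
  [15:20] ATACG -> TATGC
  [20:25] AGGGA -> TCCCT
  [25:27] TA -> AT
Concatenate: TAAAACCGGCAAAGCTATGCTCCCTAT (length 27; written aligned with the template, i.e. 3'->5').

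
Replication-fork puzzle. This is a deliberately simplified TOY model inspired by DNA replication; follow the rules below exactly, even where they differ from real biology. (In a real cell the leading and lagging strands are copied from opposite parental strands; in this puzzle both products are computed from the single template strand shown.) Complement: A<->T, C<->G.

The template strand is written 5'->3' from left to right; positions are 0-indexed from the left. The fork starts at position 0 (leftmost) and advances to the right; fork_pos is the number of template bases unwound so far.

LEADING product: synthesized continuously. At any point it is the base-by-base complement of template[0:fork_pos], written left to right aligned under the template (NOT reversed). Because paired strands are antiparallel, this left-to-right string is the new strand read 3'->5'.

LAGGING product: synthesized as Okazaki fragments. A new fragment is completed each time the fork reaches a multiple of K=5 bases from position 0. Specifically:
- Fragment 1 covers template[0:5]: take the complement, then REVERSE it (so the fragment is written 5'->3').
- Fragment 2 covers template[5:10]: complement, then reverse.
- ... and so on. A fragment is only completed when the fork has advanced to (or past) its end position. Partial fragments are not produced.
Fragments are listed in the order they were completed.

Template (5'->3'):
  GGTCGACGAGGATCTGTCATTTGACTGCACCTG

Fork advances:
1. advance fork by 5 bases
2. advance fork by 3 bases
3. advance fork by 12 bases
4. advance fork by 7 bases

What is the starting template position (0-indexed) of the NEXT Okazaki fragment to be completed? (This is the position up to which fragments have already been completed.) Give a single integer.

Answer: 25

Derivation:
Step 1: advance 5 -> fork_pos = 0 + 5 = 5. Reached multiple(s) of 5: 5 -> fragment 1 completed (1 total).
Step 2: advance 3 -> fork_pos = 5 + 3 = 8. Next multiple of 5 is 10 (not reached); still 1 fragment(s).
Step 3: advance 12 -> fork_pos = 8 + 12 = 20. Reached multiple(s) of 5: 10, 15, 20 -> fragments 2-4 completed (4 total).
Step 4: advance 7 -> fork_pos = 20 + 7 = 27. Reached multiple(s) of 5: 25 -> fragment 5 completed (5 total).
5 fragment(s) completed, covering template[0:25] (5 x 5 = 25). The next fragment, fragment 6, covers template[25:30], so it starts at position 25.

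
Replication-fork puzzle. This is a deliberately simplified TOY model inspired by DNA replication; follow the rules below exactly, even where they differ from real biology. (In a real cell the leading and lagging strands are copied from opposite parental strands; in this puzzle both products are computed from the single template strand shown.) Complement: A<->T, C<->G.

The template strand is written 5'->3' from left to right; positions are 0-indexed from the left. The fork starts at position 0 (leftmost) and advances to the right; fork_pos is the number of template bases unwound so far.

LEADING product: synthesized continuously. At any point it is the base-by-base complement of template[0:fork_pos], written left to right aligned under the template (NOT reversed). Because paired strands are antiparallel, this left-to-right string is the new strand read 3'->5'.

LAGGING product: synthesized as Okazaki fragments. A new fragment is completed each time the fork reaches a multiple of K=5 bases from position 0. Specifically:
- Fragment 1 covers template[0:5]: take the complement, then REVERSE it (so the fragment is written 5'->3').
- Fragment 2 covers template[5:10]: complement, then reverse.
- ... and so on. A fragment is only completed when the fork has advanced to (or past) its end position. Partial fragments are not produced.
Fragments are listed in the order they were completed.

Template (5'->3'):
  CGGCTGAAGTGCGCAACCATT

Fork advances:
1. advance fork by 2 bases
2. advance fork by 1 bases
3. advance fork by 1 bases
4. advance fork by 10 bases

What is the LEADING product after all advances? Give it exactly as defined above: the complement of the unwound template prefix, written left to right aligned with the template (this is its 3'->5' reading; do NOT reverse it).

Step 1: advance 2 -> fork_pos = 0 + 2 = 2.
Step 2: advance 1 -> fork_pos = 2 + 1 = 3.
Step 3: advance 1 -> fork_pos = 3 + 1 = 4.
Step 4: advance 10 -> fork_pos = 4 + 10 = 14.
Unwound prefix: template[0:14] = CGGCTGAAGTGCGC
Complement it base by base (A<->T, C<->G), keeping left-to-right order:
  [0:5] CGGCT -> GCCGA
  [5:10] GAAGT -> CTTCA
  [10:14] GCGC -> CGCG
Concatenate: GCCGACTTCACGCG (length 14; written aligned with the template, i.e. 3'->5').

Answer: GCCGACTTCACGCG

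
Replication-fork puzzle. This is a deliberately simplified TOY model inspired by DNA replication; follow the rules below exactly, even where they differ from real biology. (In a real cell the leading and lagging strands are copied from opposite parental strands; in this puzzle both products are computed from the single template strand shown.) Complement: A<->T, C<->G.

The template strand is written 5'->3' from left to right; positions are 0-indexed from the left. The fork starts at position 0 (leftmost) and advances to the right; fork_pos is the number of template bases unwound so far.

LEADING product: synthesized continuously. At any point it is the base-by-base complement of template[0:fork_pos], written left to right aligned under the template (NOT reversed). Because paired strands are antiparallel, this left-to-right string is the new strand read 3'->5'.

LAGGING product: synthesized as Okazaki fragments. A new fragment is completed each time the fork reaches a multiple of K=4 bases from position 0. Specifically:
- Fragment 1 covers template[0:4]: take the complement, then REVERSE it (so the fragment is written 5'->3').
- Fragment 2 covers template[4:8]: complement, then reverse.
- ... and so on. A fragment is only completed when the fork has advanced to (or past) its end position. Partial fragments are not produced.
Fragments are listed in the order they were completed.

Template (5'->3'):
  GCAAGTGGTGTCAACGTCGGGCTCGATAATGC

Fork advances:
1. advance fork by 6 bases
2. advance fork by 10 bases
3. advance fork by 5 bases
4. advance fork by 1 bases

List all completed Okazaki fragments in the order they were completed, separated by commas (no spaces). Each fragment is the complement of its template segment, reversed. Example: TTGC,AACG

Answer: TTGC,CCAC,GACA,CGTT,CCGA

Derivation:
Step 1: advance 6 -> fork_pos = 0 + 6 = 6. Reached multiple(s) of 4: 4 -> fragment 1 completed (1 total).
Step 2: advance 10 -> fork_pos = 6 + 10 = 16. Reached multiple(s) of 4: 8, 12, 16 -> fragments 2-4 completed (4 total).
Step 3: advance 5 -> fork_pos = 16 + 5 = 21. Reached multiple(s) of 4: 20 -> fragment 5 completed (5 total).
Step 4: advance 1 -> fork_pos = 21 + 1 = 22. Next multiple of 4 is 24 (not reached); still 5 fragment(s).
Final fork_pos = 22, so 5 fragment(s) are complete. Build each: template segment -> complement -> reverse.
Fragment 1: template[0:4] = GCAA -> complement CGTT -> reversed TTGC
Fragment 2: template[4:8] = GTGG -> complement CACC -> reversed CCAC
Fragment 3: template[8:12] = TGTC -> complement ACAG -> reversed GACA
Fragment 4: template[12:16] = AACG -> complement TTGC -> reversed CGTT
Fragment 5: template[16:20] = TCGG -> complement AGCC -> reversed CCGA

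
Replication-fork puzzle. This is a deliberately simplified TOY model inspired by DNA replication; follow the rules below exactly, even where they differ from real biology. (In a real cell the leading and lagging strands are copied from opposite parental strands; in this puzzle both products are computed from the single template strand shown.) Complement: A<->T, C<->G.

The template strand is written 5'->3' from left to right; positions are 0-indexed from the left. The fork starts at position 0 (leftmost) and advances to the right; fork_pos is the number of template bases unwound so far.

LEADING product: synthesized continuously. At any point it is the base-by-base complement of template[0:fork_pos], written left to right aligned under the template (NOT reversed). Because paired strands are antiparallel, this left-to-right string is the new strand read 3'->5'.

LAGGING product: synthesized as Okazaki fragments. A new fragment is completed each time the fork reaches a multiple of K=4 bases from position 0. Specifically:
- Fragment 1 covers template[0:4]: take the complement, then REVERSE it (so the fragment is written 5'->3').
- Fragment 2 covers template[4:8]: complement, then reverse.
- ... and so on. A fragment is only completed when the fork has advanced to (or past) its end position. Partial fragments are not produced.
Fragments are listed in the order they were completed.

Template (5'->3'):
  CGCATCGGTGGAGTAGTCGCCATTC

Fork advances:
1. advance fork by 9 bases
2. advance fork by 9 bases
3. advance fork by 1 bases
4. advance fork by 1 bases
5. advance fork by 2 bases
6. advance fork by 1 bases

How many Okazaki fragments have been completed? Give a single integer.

Step 1: advance 9 -> fork_pos = 0 + 9 = 9. Reached multiple(s) of 4: 4, 8 -> fragments 1-2 completed (2 total).
Step 2: advance 9 -> fork_pos = 9 + 9 = 18. Reached multiple(s) of 4: 12, 16 -> fragments 3-4 completed (4 total).
Step 3: advance 1 -> fork_pos = 18 + 1 = 19. Next multiple of 4 is 20 (not reached); still 4 fragment(s).
Step 4: advance 1 -> fork_pos = 19 + 1 = 20. Reached multiple(s) of 4: 20 -> fragment 5 completed (5 total).
Step 5: advance 2 -> fork_pos = 20 + 2 = 22. Next multiple of 4 is 24 (not reached); still 5 fragment(s).
Step 6: advance 1 -> fork_pos = 22 + 1 = 23. Next multiple of 4 is 24 (not reached); still 5 fragment(s).
Check: final fork_pos = 23; the multiples of 4 that are <= 23 are 4..20 -> 23 // 4 = 5 completed fragment(s).

Answer: 5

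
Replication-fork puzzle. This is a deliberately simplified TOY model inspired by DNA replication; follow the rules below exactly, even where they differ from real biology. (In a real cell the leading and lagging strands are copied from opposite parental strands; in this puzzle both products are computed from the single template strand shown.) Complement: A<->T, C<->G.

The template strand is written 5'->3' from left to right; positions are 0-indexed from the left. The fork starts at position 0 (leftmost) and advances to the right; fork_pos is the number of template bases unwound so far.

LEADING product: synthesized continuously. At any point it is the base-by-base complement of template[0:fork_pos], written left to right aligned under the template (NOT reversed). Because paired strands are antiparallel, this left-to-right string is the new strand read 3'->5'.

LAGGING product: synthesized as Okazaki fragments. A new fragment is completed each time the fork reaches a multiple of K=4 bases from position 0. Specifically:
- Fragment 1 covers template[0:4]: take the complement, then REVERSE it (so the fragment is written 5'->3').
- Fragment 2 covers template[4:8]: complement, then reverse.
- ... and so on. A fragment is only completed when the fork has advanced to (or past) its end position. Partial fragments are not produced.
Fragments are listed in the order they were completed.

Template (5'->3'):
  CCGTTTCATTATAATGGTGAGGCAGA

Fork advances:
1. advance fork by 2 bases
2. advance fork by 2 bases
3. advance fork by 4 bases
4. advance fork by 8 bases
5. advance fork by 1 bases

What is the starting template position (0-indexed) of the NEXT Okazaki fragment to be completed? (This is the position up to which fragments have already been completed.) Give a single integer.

Step 1: advance 2 -> fork_pos = 0 + 2 = 2. Next multiple of 4 is 4 (not reached); still 0 fragment(s).
Step 2: advance 2 -> fork_pos = 2 + 2 = 4. Reached multiple(s) of 4: 4 -> fragment 1 completed (1 total).
Step 3: advance 4 -> fork_pos = 4 + 4 = 8. Reached multiple(s) of 4: 8 -> fragment 2 completed (2 total).
Step 4: advance 8 -> fork_pos = 8 + 8 = 16. Reached multiple(s) of 4: 12, 16 -> fragments 3-4 completed (4 total).
Step 5: advance 1 -> fork_pos = 16 + 1 = 17. Next multiple of 4 is 20 (not reached); still 4 fragment(s).
4 fragment(s) completed, covering template[0:16] (4 x 4 = 16). The next fragment, fragment 5, covers template[16:20], so it starts at position 16.

Answer: 16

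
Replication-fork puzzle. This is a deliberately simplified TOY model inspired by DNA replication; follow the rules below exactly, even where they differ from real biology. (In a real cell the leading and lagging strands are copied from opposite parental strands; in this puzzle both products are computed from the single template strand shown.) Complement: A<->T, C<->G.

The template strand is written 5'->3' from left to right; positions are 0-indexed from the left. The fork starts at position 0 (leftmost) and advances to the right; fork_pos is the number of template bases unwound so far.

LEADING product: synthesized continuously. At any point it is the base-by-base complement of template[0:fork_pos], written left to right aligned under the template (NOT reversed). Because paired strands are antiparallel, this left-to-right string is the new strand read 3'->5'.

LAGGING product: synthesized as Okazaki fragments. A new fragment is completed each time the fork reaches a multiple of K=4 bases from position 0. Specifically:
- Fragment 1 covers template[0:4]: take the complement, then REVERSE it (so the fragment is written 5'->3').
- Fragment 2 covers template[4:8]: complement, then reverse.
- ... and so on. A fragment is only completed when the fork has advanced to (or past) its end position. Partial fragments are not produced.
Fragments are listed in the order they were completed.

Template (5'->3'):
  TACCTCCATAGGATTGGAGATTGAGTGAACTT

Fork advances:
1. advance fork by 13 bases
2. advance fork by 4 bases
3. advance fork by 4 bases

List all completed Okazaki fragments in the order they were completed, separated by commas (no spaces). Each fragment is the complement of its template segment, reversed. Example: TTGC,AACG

Step 1: advance 13 -> fork_pos = 0 + 13 = 13. Reached multiple(s) of 4: 4, 8, 12 -> fragments 1-3 completed (3 total).
Step 2: advance 4 -> fork_pos = 13 + 4 = 17. Reached multiple(s) of 4: 16 -> fragment 4 completed (4 total).
Step 3: advance 4 -> fork_pos = 17 + 4 = 21. Reached multiple(s) of 4: 20 -> fragment 5 completed (5 total).
Final fork_pos = 21, so 5 fragment(s) are complete. Build each: template segment -> complement -> reverse.
Fragment 1: template[0:4] = TACC -> complement ATGG -> reversed GGTA
Fragment 2: template[4:8] = TCCA -> complement AGGT -> reversed TGGA
Fragment 3: template[8:12] = TAGG -> complement ATCC -> reversed CCTA
Fragment 4: template[12:16] = ATTG -> complement TAAC -> reversed CAAT
Fragment 5: template[16:20] = GAGA -> complement CTCT -> reversed TCTC

Answer: GGTA,TGGA,CCTA,CAAT,TCTC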